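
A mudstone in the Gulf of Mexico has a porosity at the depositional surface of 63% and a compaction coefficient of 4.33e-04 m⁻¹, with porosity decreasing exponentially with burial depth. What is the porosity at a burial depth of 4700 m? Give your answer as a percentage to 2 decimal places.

Working in km (1 km = 1000 m; k in km⁻¹ = k in m⁻¹ × 1000):
phi = phi₀·exp(−k·z) = 0.63 × exp(−0.433 × 4.7) = 0.63 × exp(−2.035)
  = 0.63 × 0.1307 = 0.0823

8.23%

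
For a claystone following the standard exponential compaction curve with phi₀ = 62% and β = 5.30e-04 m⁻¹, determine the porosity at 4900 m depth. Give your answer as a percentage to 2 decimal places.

4.62%

Working in km (1 km = 1000 m; β in km⁻¹ = β in m⁻¹ × 1000):
phi = phi₀·exp(−β·Z) = 0.62 × exp(−0.53 × 4.9) = 0.62 × exp(−2.597)
  = 0.62 × 0.0745 = 0.0462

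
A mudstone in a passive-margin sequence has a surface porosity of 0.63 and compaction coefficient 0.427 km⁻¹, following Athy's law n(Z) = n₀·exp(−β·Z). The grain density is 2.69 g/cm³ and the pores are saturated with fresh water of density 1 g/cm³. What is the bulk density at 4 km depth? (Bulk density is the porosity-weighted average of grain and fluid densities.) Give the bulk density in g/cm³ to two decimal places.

Porosity at depth: n = 0.63·exp(−0.427×4) = 0.63×0.1812 = 0.1142
Bulk density: ρ_b = (1−n)ρ_g + n·ρ_f = 0.8858×2.69 + 0.1142×1
       = 2.383 + 0.114 = 2.497 g/cm³

2.50 g/cm³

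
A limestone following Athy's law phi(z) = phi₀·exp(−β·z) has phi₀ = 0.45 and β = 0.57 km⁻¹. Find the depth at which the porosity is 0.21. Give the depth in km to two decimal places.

1.34 km

Invert Athy's law: z = ln(phi₀/phi) / β
z = ln(0.45/0.21) / 0.57 = ln(2.143) / 0.57 = 0.7621 / 0.57 = 1.337 km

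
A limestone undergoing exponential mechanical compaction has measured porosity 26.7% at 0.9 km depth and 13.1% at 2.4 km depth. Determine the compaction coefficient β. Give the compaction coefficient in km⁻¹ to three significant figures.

0.475 km⁻¹

Athy: n(z) = n₀ e^(−βz) ⇒ n₁/n₂ = e^{β(z₂−z₁)} ⇒ β = ln(n₁/n₂)/(z₂−z₁)
β = ln(0.267/0.131) / (2.4 − 0.9) = ln(2.038) / 1.5 = 0.7121 / 1.5 = 0.4747 km⁻¹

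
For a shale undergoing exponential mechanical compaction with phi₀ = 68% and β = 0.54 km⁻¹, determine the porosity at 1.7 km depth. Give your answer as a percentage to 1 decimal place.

27.2%

phi = phi₀·exp(−β·z) = 0.68 × exp(−0.54 × 1.7) = 0.68 × exp(−0.918)
  = 0.68 × 0.3993 = 0.2715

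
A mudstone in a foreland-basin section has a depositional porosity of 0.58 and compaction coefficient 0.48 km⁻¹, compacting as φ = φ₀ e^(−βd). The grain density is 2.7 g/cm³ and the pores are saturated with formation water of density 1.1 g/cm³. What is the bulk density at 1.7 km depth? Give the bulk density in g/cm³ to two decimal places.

2.29 g/cm³

Porosity at depth: φ = 0.58·exp(−0.48×1.7) = 0.58×0.4422 = 0.2565
Bulk density: ρ_b = (1−φ)ρ_g + φ·ρ_f = 0.7435×2.7 + 0.2565×1.1
       = 2.008 + 0.282 = 2.290 g/cm³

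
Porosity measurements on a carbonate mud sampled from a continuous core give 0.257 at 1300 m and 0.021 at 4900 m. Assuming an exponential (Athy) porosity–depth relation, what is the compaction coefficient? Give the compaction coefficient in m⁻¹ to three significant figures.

Working in km (1 km = 1000 m; c in km⁻¹ = c in m⁻¹ × 1000):
Athy: φ(d) = φ₀ e^(−cd) ⇒ φ₁/φ₂ = e^{c(d₂−d₁)} ⇒ c = ln(φ₁/φ₂)/(d₂−d₁)
c = ln(0.257/0.021) / (4.9 − 1.3) = ln(12.24) / 3.6 = 2.5046 / 3.6 = 0.6957 km⁻¹

0.000696 m⁻¹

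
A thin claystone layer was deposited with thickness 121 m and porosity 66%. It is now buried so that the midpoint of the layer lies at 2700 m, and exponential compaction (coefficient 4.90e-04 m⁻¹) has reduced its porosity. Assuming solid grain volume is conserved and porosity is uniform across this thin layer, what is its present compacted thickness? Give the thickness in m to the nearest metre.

Working in km (1 km = 1000 m; k in km⁻¹ = k in m⁻¹ × 1000):
Porosity at 2.7 km: n = 0.66·exp(−0.49×2.7) = 0.1758
Solid-volume conservation: h(1−n) = h₀(1−n₀) ⇒ h = h₀·(1−n₀)/(1−n)
h = 0.121 × (1 − 0.66)/(1 − 0.1758) = 0.121 × 0.4125 = 0.0499 km

50 m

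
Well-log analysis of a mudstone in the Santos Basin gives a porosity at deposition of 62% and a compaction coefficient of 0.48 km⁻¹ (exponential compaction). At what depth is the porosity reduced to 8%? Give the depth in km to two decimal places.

Invert Athy's law: Z = ln(phi₀/phi) / c
Z = ln(0.62/0.08) / 0.48 = ln(7.75) / 0.48 = 2.0477 / 0.48 = 4.266 km

4.27 km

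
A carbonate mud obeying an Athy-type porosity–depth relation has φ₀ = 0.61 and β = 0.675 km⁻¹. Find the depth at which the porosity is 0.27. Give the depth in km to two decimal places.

Invert Athy's law: Z = ln(φ₀/φ) / β
Z = ln(0.61/0.27) / 0.675 = ln(2.259) / 0.675 = 0.8150 / 0.675 = 1.207 km

1.21 km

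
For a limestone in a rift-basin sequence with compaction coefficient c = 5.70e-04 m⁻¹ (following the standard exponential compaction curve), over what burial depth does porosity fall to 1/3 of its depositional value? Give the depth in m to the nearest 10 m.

1930 m

Working in km (1 km = 1000 m; c in km⁻¹ = c in m⁻¹ × 1000):
phi/phi₀ = 1/3 ⇒ exp(−c·z) = 1/3 ⇒ z = ln(3) / c
z = 1.0986 / 0.57 = 1.927 km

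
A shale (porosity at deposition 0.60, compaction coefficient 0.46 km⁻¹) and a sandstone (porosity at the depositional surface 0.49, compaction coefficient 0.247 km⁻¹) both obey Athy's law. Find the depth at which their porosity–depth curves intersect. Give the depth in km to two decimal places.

Set φ₀ₐ e^(−βₐd) = φ₀ᵦ e^(−βᵦd) ⇒ ln(φ₀ₐ/φ₀ᵦ) = (βₐ − βᵦ)·d
d = ln(0.6/0.49) / (0.46 − 0.247) = 0.2025 / 0.213 = 0.951 km

0.95 km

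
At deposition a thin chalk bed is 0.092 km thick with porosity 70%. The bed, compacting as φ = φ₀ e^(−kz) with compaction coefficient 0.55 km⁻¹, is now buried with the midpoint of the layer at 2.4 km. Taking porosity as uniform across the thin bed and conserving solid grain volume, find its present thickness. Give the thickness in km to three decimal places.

Porosity at 2.4 km: φ = 0.7·exp(−0.55×2.4) = 0.1870
Solid-volume conservation: h(1−φ) = h₀(1−φ₀) ⇒ h = h₀·(1−φ₀)/(1−φ)
h = 0.092 × (1 − 0.7)/(1 − 0.1870) = 0.092 × 0.3690 = 0.0339 km

0.034 km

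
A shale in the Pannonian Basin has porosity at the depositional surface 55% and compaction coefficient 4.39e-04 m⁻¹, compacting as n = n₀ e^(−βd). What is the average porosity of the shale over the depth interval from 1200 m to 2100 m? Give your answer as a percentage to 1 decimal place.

26.8%

Working in km (1 km = 1000 m; β in km⁻¹ = β in m⁻¹ × 1000):
⟨n⟩ = (1/(d₂−d₁)) ∫ n₀ e^(−βd) dd = n₀·(e^(−β·d₁) − e^(−β·d₂)) / (β·(d₂−d₁))
e^(−0.439×1.2) = 0.5905; e^(−0.439×2.1) = 0.3978
⟨n⟩ = 0.55 × (0.5905 − 0.3978) / (0.439 × 0.9) = 0.55 × 0.4878 = 0.2683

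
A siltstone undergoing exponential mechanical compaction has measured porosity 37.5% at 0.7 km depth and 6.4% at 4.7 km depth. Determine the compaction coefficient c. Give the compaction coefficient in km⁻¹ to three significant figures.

0.442 km⁻¹

Athy: n(z) = n₀ e^(−cz) ⇒ n₁/n₂ = e^{c(z₂−z₁)} ⇒ c = ln(n₁/n₂)/(z₂−z₁)
c = ln(0.375/0.064) / (4.7 − 0.7) = ln(5.859) / 4 = 1.7680 / 4 = 0.442 km⁻¹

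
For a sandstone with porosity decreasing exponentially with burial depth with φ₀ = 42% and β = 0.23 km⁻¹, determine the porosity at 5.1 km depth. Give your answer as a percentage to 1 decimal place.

φ = φ₀·exp(−β·Z) = 0.42 × exp(−0.23 × 5.1) = 0.42 × exp(−1.173)
  = 0.42 × 0.3094 = 0.1300

13.0%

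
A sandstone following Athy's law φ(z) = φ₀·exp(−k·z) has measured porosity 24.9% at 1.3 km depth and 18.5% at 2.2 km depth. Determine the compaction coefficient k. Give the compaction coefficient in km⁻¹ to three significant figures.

0.330 km⁻¹

Athy: φ(z) = φ₀ e^(−kz) ⇒ φ₁/φ₂ = e^{k(z₂−z₁)} ⇒ k = ln(φ₁/φ₂)/(z₂−z₁)
k = ln(0.249/0.185) / (2.2 − 1.3) = ln(1.346) / 0.9 = 0.2971 / 0.9 = 0.3301 km⁻¹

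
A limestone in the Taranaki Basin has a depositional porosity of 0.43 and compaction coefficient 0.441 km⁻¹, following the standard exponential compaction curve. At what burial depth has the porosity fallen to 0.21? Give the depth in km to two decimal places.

Invert Athy's law: Z = ln(n₀/n) / k
Z = ln(0.43/0.21) / 0.441 = ln(2.048) / 0.441 = 0.7167 / 0.441 = 1.625 km

1.63 km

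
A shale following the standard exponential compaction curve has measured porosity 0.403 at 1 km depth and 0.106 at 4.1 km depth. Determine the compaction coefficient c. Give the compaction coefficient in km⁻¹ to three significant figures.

Athy: phi(Z) = phi₀ e^(−cZ) ⇒ phi₁/phi₂ = e^{c(Z₂−Z₁)} ⇒ c = ln(phi₁/phi₂)/(Z₂−Z₁)
c = ln(0.403/0.106) / (4.1 − 1) = ln(3.802) / 3.1 = 1.3355 / 3.1 = 0.4308 km⁻¹

0.431 km⁻¹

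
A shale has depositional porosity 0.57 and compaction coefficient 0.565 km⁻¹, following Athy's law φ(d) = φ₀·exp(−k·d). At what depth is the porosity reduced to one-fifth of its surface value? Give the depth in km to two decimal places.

φ/φ₀ = 1/5 ⇒ exp(−k·d) = 1/5 ⇒ d = ln(5) / k
d = 1.6094 / 0.565 = 2.849 km

2.85 km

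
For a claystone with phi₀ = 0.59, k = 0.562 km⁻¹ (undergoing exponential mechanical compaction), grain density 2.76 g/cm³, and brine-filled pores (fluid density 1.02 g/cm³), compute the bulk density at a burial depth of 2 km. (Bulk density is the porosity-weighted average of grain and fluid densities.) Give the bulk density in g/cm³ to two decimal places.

2.43 g/cm³

Porosity at depth: phi = 0.59·exp(−0.562×2) = 0.59×0.3250 = 0.1917
Bulk density: ρ_b = (1−phi)ρ_g + phi·ρ_f = 0.8083×2.76 + 0.1917×1.02
       = 2.231 + 0.196 = 2.426 g/cm³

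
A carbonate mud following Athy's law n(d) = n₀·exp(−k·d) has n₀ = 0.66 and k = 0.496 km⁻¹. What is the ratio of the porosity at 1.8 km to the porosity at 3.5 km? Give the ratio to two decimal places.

n(d₁)/n(d₂) = e^(−k·d₁)/e^(−k·d₂) = e^{k(d₂−d₁)}
= exp(0.496 × 1.7) = exp(0.8432) = 2.3238

2.32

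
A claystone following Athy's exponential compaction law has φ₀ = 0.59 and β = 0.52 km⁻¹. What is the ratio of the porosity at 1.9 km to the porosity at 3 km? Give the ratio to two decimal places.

φ(Z₁)/φ(Z₂) = e^(−β·Z₁)/e^(−β·Z₂) = e^{β(Z₂−Z₁)}
= exp(0.52 × 1.1) = exp(0.572) = 1.7718

1.77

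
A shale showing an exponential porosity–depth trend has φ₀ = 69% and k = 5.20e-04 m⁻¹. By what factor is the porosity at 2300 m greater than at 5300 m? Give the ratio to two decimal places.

Working in km (1 km = 1000 m; k in km⁻¹ = k in m⁻¹ × 1000):
φ(Z₁)/φ(Z₂) = e^(−k·Z₁)/e^(−k·Z₂) = e^{k(Z₂−Z₁)}
= exp(0.52 × 3) = exp(1.56) = 4.7588

4.76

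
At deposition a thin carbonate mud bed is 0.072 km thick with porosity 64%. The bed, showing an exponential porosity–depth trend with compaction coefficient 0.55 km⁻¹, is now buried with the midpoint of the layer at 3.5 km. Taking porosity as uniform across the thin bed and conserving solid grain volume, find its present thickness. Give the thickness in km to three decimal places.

Porosity at 3.5 km: n = 0.64·exp(−0.55×3.5) = 0.0934
Solid-volume conservation: h(1−n) = h₀(1−n₀) ⇒ h = h₀·(1−n₀)/(1−n)
h = 0.072 × (1 − 0.64)/(1 − 0.0934) = 0.072 × 0.3971 = 0.0286 km

0.029 km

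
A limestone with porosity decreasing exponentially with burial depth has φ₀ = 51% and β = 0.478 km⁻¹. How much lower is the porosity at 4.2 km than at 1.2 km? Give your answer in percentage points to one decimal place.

φ(1.2) = 0.51·e^(−0.478×1.2) = 0.2874
φ(4.2) = 0.51·e^(−0.478×4.2) = 0.0685
Δφ = 0.2874 − 0.0685 = 0.2189

21.9 percentage points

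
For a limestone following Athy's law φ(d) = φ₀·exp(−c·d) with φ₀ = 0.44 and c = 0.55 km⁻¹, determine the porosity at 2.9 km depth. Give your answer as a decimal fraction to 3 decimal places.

φ = φ₀·exp(−c·d) = 0.44 × exp(−0.55 × 2.9) = 0.44 × exp(−1.595)
  = 0.44 × 0.2029 = 0.0893

0.089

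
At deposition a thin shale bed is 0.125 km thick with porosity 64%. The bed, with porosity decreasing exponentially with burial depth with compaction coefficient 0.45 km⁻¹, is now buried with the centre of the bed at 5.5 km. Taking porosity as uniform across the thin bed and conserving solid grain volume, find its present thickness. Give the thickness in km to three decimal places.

0.048 km

Porosity at 5.5 km: φ = 0.64·exp(−0.45×5.5) = 0.0539
Solid-volume conservation: h(1−φ) = h₀(1−φ₀) ⇒ h = h₀·(1−φ₀)/(1−φ)
h = 0.125 × (1 − 0.64)/(1 − 0.0539) = 0.125 × 0.3805 = 0.0476 km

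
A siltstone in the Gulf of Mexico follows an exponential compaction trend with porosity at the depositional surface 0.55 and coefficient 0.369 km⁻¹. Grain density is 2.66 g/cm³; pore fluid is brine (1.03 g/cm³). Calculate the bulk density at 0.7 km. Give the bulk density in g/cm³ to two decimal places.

1.97 g/cm³

Porosity at depth: φ = 0.55·exp(−0.369×0.7) = 0.55×0.7724 = 0.4248
Bulk density: ρ_b = (1−φ)ρ_g + φ·ρ_f = 0.5752×2.66 + 0.4248×1.03
       = 1.530 + 0.438 = 1.968 g/cm³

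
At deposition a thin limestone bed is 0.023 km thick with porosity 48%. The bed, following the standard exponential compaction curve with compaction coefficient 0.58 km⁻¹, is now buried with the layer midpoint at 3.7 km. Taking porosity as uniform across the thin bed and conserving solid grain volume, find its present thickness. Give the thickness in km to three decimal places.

Porosity at 3.7 km: n = 0.48·exp(−0.58×3.7) = 0.0561
Solid-volume conservation: h(1−n) = h₀(1−n₀) ⇒ h = h₀·(1−n₀)/(1−n)
h = 0.023 × (1 − 0.48)/(1 − 0.0561) = 0.023 × 0.5509 = 0.0127 km

0.013 km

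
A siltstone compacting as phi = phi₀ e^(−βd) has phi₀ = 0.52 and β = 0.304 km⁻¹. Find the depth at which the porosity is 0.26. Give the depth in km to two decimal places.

Invert Athy's law: d = ln(phi₀/phi) / β
d = ln(0.52/0.26) / 0.304 = ln(2) / 0.304 = 0.6931 / 0.304 = 2.280 km

2.28 km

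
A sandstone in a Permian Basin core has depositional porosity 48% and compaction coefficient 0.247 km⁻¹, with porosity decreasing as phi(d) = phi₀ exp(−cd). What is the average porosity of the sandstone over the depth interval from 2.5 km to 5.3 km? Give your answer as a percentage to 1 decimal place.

18.7%

⟨phi⟩ = (1/(d₂−d₁)) ∫ phi₀ e^(−cd) dd = phi₀·(e^(−c·d₁) − e^(−c·d₂)) / (c·(d₂−d₁))
e^(−0.247×2.5) = 0.5393; e^(−0.247×5.3) = 0.2701
⟨phi⟩ = 0.48 × (0.5393 − 0.2701) / (0.247 × 2.8) = 0.48 × 0.3893 = 0.1869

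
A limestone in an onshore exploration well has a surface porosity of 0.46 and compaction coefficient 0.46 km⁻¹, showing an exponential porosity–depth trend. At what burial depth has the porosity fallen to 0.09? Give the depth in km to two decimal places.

Invert Athy's law: Z = ln(n₀/n) / β
Z = ln(0.46/0.09) / 0.46 = ln(5.111) / 0.46 = 1.6314 / 0.46 = 3.547 km

3.55 km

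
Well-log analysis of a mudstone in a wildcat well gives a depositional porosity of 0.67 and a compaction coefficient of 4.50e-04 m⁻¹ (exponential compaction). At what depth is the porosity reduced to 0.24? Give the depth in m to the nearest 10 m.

2280 m

Working in km (1 km = 1000 m; β in km⁻¹ = β in m⁻¹ × 1000):
Invert Athy's law: z = ln(phi₀/phi) / β
z = ln(0.67/0.24) / 0.45 = ln(2.792) / 0.45 = 1.0266 / 0.45 = 2.281 km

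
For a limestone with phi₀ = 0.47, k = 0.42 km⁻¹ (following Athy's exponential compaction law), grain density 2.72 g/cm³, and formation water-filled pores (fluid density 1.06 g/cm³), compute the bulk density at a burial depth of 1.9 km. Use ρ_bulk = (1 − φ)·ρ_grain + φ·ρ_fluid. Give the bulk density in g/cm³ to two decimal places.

2.37 g/cm³

Porosity at depth: phi = 0.47·exp(−0.42×1.9) = 0.47×0.4502 = 0.2116
Bulk density: ρ_b = (1−phi)ρ_g + phi·ρ_f = 0.7884×2.72 + 0.2116×1.06
       = 2.144 + 0.224 = 2.369 g/cm³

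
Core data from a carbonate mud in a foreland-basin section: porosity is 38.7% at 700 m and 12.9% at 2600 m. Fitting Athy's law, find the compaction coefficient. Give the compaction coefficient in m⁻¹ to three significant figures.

Working in km (1 km = 1000 m; β in km⁻¹ = β in m⁻¹ × 1000):
Athy: n(z) = n₀ e^(−βz) ⇒ n₁/n₂ = e^{β(z₂−z₁)} ⇒ β = ln(n₁/n₂)/(z₂−z₁)
β = ln(0.387/0.129) / (2.6 − 0.7) = ln(3) / 1.9 = 1.0986 / 1.9 = 0.5782 km⁻¹

0.000578 m⁻¹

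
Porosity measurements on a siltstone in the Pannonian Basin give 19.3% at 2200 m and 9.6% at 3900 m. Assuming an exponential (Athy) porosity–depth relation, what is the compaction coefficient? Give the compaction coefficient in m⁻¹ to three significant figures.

0.000411 m⁻¹

Working in km (1 km = 1000 m; k in km⁻¹ = k in m⁻¹ × 1000):
Athy: φ(Z) = φ₀ e^(−kZ) ⇒ φ₁/φ₂ = e^{k(Z₂−Z₁)} ⇒ k = ln(φ₁/φ₂)/(Z₂−Z₁)
k = ln(0.193/0.096) / (3.9 − 2.2) = ln(2.01) / 1.7 = 0.6983 / 1.7 = 0.4108 km⁻¹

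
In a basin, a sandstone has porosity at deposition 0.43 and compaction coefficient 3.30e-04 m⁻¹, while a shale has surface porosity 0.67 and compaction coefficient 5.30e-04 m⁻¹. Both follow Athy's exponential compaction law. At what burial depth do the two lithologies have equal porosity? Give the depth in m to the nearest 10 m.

2220 m

Working in km (1 km = 1000 m; β in km⁻¹ = β in m⁻¹ × 1000):
Set n₀ₐ e^(−βₐd) = n₀ᵦ e^(−βᵦd) ⇒ ln(n₀ₐ/n₀ᵦ) = (βₐ − βᵦ)·d
d = ln(0.43/0.67) / (0.33 − 0.53) = -0.4435 / -0.2 = 2.217 km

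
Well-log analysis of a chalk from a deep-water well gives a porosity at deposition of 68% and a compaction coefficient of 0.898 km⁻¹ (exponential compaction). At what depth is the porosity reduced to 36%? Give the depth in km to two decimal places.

0.71 km

Invert Athy's law: d = ln(phi₀/phi) / c
d = ln(0.68/0.36) / 0.898 = ln(1.889) / 0.898 = 0.6360 / 0.898 = 0.708 km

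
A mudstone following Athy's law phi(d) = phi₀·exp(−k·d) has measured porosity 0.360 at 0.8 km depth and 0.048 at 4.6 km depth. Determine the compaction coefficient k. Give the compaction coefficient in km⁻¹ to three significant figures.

0.530 km⁻¹

Athy: phi(d) = phi₀ e^(−kd) ⇒ phi₁/phi₂ = e^{k(d₂−d₁)} ⇒ k = ln(phi₁/phi₂)/(d₂−d₁)
k = ln(0.36/0.048) / (4.6 − 0.8) = ln(7.5) / 3.8 = 2.0149 / 3.8 = 0.5302 km⁻¹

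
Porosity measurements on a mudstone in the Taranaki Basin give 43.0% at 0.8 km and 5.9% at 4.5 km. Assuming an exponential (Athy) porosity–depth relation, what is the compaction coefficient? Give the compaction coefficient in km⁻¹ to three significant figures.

0.537 km⁻¹

Athy: phi(Z) = phi₀ e^(−βZ) ⇒ phi₁/phi₂ = e^{β(Z₂−Z₁)} ⇒ β = ln(phi₁/phi₂)/(Z₂−Z₁)
β = ln(0.43/0.059) / (4.5 − 0.8) = ln(7.288) / 3.7 = 1.9862 / 3.7 = 0.5368 km⁻¹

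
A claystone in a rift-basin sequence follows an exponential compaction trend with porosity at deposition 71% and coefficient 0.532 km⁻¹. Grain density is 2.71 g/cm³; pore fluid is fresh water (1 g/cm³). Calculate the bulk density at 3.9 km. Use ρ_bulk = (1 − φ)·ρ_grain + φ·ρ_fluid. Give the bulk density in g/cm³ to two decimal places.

Porosity at depth: phi = 0.71·exp(−0.532×3.9) = 0.71×0.1256 = 0.0892
Bulk density: ρ_b = (1−phi)ρ_g + phi·ρ_f = 0.9108×2.71 + 0.0892×1
       = 2.468 + 0.089 = 2.558 g/cm³

2.56 g/cm³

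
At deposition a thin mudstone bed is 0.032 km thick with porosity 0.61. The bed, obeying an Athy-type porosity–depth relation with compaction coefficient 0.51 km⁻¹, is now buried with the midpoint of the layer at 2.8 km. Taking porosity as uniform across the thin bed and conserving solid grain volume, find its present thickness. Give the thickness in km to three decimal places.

Porosity at 2.8 km: phi = 0.61·exp(−0.51×2.8) = 0.1463
Solid-volume conservation: h(1−phi) = h₀(1−phi₀) ⇒ h = h₀·(1−phi₀)/(1−phi)
h = 0.032 × (1 − 0.61)/(1 − 0.1463) = 0.032 × 0.4568 = 0.0146 km

0.015 km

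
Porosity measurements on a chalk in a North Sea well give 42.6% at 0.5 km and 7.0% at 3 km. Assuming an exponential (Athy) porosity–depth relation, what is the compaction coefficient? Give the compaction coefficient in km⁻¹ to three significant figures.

Athy: n(Z) = n₀ e^(−cZ) ⇒ n₁/n₂ = e^{c(Z₂−Z₁)} ⇒ c = ln(n₁/n₂)/(Z₂−Z₁)
c = ln(0.426/0.07) / (3 − 0.5) = ln(6.086) / 2.5 = 1.8059 / 2.5 = 0.7224 km⁻¹

0.722 km⁻¹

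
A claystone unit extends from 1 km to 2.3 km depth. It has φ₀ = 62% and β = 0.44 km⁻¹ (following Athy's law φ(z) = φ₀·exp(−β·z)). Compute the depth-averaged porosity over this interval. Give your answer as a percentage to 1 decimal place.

30.4%

⟨φ⟩ = (1/(z₂−z₁)) ∫ φ₀ e^(−βz) dz = φ₀·(e^(−β·z₁) − e^(−β·z₂)) / (β·(z₂−z₁))
e^(−0.44×1) = 0.6440; e^(−0.44×2.3) = 0.3635
⟨φ⟩ = 0.62 × (0.6440 − 0.3635) / (0.44 × 1.3) = 0.62 × 0.4905 = 0.3041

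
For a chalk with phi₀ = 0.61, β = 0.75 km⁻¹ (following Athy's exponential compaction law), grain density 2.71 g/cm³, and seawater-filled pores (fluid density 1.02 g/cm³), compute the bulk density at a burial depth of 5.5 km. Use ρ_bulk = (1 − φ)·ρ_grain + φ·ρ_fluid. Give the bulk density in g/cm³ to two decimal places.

Porosity at depth: phi = 0.61·exp(−0.75×5.5) = 0.61×0.0162 = 0.0099
Bulk density: ρ_b = (1−phi)ρ_g + phi·ρ_f = 0.9901×2.71 + 0.0099×1.02
       = 2.683 + 0.010 = 2.693 g/cm³

2.69 g/cm³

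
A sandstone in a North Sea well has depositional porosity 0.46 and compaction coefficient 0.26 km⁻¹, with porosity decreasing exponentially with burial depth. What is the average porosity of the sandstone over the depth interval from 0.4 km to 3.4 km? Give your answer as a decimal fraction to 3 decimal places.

0.288

⟨n⟩ = (1/(d₂−d₁)) ∫ n₀ e^(−kd) dd = n₀·(e^(−k·d₁) − e^(−k·d₂)) / (k·(d₂−d₁))
e^(−0.26×0.4) = 0.9012; e^(−0.26×3.4) = 0.4131
⟨n⟩ = 0.46 × (0.9012 − 0.4131) / (0.26 × 3) = 0.46 × 0.6258 = 0.2879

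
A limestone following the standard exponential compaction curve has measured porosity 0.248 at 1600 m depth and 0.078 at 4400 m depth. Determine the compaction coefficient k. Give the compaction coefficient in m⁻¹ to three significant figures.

0.000413 m⁻¹

Working in km (1 km = 1000 m; k in km⁻¹ = k in m⁻¹ × 1000):
Athy: phi(d) = phi₀ e^(−kd) ⇒ phi₁/phi₂ = e^{k(d₂−d₁)} ⇒ k = ln(phi₁/phi₂)/(d₂−d₁)
k = ln(0.248/0.078) / (4.4 − 1.6) = ln(3.179) / 2.8 = 1.1567 / 2.8 = 0.4131 km⁻¹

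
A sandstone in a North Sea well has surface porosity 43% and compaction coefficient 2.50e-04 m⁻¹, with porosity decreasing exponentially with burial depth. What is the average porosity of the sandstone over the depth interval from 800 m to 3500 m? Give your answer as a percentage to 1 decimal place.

Working in km (1 km = 1000 m; k in km⁻¹ = k in m⁻¹ × 1000):
⟨n⟩ = (1/(z₂−z₁)) ∫ n₀ e^(−kz) dz = n₀·(e^(−k·z₁) − e^(−k·z₂)) / (k·(z₂−z₁))
e^(−0.25×0.8) = 0.8187; e^(−0.25×3.5) = 0.4169
⟨n⟩ = 0.43 × (0.8187 − 0.4169) / (0.25 × 2.7) = 0.43 × 0.5954 = 0.2560

25.6%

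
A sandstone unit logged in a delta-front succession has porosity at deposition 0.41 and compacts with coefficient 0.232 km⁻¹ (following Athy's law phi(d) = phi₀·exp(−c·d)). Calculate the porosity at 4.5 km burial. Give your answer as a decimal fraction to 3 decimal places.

0.144

phi = phi₀·exp(−c·d) = 0.41 × exp(−0.232 × 4.5) = 0.41 × exp(−1.044)
  = 0.41 × 0.3520 = 0.1443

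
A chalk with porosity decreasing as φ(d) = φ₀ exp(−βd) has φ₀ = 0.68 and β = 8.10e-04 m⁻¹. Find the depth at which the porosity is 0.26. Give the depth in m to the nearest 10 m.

1190 m

Working in km (1 km = 1000 m; β in km⁻¹ = β in m⁻¹ × 1000):
Invert Athy's law: d = ln(φ₀/φ) / β
d = ln(0.68/0.26) / 0.81 = ln(2.615) / 0.81 = 0.9614 / 0.81 = 1.187 km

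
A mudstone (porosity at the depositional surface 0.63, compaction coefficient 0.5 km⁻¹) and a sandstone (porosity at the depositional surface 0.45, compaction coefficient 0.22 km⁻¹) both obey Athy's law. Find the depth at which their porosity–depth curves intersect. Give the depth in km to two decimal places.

1.20 km

Set phi₀ₐ e^(−kₐd) = phi₀ᵦ e^(−kᵦd) ⇒ ln(phi₀ₐ/phi₀ᵦ) = (kₐ − kᵦ)·d
d = ln(0.63/0.45) / (0.5 − 0.22) = 0.3365 / 0.28 = 1.202 km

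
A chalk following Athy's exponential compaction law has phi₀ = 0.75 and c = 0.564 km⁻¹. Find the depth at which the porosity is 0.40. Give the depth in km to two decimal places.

Invert Athy's law: Z = ln(phi₀/phi) / c
Z = ln(0.75/0.4) / 0.564 = ln(1.875) / 0.564 = 0.6286 / 0.564 = 1.115 km

1.11 km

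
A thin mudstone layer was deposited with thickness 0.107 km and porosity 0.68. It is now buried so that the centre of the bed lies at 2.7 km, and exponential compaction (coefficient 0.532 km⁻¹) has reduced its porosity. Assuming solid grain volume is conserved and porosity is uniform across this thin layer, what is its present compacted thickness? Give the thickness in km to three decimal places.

0.041 km

Porosity at 2.7 km: phi = 0.68·exp(−0.532×2.7) = 0.1617
Solid-volume conservation: h(1−phi) = h₀(1−phi₀) ⇒ h = h₀·(1−phi₀)/(1−phi)
h = 0.107 × (1 − 0.68)/(1 − 0.1617) = 0.107 × 0.3817 = 0.0408 km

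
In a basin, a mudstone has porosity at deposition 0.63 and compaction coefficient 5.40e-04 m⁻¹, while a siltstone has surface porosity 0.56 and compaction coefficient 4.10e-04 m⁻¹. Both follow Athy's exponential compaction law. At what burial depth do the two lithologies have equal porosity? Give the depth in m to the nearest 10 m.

910 m

Working in km (1 km = 1000 m; c in km⁻¹ = c in m⁻¹ × 1000):
Set n₀ₐ e^(−cₐz) = n₀ᵦ e^(−cᵦz) ⇒ ln(n₀ₐ/n₀ᵦ) = (cₐ − cᵦ)·z
z = ln(0.63/0.56) / (0.54 − 0.41) = 0.1178 / 0.13 = 0.906 km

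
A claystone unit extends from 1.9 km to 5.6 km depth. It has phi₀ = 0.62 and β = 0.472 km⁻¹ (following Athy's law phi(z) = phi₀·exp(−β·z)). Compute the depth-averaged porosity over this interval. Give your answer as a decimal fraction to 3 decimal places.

0.120

⟨phi⟩ = (1/(z₂−z₁)) ∫ phi₀ e^(−βz) dz = phi₀·(e^(−β·z₁) − e^(−β·z₂)) / (β·(z₂−z₁))
e^(−0.472×1.9) = 0.4079; e^(−0.472×5.6) = 0.0711
⟨phi⟩ = 0.62 × (0.4079 − 0.0711) / (0.472 × 3.7) = 0.62 × 0.1928 = 0.1195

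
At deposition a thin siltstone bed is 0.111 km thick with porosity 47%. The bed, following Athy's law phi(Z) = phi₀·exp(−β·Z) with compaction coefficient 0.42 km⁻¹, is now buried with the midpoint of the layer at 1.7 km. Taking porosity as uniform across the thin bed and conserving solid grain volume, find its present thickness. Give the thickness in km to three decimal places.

Porosity at 1.7 km: phi = 0.47·exp(−0.42×1.7) = 0.2302
Solid-volume conservation: h(1−phi) = h₀(1−phi₀) ⇒ h = h₀·(1−phi₀)/(1−phi)
h = 0.111 × (1 − 0.47)/(1 − 0.2302) = 0.111 × 0.6884 = 0.0764 km

0.076 km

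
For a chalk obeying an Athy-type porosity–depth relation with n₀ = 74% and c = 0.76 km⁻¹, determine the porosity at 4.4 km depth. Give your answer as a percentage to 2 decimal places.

n = n₀·exp(−c·Z) = 0.74 × exp(−0.76 × 4.4) = 0.74 × exp(−3.344)
  = 0.74 × 0.0353 = 0.0261

2.61%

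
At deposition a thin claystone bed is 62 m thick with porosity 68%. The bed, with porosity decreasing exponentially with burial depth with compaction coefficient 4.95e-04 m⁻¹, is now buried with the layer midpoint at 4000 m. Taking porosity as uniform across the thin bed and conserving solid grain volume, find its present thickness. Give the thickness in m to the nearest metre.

Working in km (1 km = 1000 m; c in km⁻¹ = c in m⁻¹ × 1000):
Porosity at 4 km: phi = 0.68·exp(−0.495×4) = 0.0939
Solid-volume conservation: h(1−phi) = h₀(1−phi₀) ⇒ h = h₀·(1−phi₀)/(1−phi)
h = 0.062 × (1 − 0.68)/(1 − 0.0939) = 0.062 × 0.3532 = 0.0219 km

22 m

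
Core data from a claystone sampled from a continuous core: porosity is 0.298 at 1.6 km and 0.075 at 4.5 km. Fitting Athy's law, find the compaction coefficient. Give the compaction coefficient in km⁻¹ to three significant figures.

0.476 km⁻¹

Athy: n(Z) = n₀ e^(−cZ) ⇒ n₁/n₂ = e^{c(Z₂−Z₁)} ⇒ c = ln(n₁/n₂)/(Z₂−Z₁)
c = ln(0.298/0.075) / (4.5 − 1.6) = ln(3.973) / 2.9 = 1.3796 / 2.9 = 0.4757 km⁻¹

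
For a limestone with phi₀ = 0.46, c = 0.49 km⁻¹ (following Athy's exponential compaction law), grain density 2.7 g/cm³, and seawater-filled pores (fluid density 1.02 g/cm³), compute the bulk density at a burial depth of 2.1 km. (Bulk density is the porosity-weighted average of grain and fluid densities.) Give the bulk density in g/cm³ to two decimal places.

Porosity at depth: phi = 0.46·exp(−0.49×2.1) = 0.46×0.3574 = 0.1644
Bulk density: ρ_b = (1−phi)ρ_g + phi·ρ_f = 0.8356×2.7 + 0.1644×1.02
       = 2.256 + 0.168 = 2.424 g/cm³

2.42 g/cm³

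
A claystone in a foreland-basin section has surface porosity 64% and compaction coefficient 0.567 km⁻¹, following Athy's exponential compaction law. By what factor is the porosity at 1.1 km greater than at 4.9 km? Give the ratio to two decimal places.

phi(Z₁)/phi(Z₂) = e^(−β·Z₁)/e^(−β·Z₂) = e^{β(Z₂−Z₁)}
= exp(0.567 × 3.8) = exp(2.155) = 8.6244

8.62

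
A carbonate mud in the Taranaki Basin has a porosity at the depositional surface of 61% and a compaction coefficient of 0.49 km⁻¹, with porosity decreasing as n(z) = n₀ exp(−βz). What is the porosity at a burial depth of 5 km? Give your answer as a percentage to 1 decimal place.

5.3%

n = n₀·exp(−β·z) = 0.61 × exp(−0.49 × 5) = 0.61 × exp(−2.45)
  = 0.61 × 0.0863 = 0.0526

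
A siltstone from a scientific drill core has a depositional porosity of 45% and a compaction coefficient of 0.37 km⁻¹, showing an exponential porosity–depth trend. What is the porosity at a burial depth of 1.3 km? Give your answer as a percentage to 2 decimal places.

φ = φ₀·exp(−c·Z) = 0.45 × exp(−0.37 × 1.3) = 0.45 × exp(−0.481)
  = 0.45 × 0.6182 = 0.2782

27.82%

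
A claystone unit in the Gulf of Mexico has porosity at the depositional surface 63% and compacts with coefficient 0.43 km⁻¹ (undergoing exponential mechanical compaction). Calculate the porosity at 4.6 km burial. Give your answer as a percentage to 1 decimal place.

phi = phi₀·exp(−c·z) = 0.63 × exp(−0.43 × 4.6) = 0.63 × exp(−1.978)
  = 0.63 × 0.1383 = 0.0872

8.7%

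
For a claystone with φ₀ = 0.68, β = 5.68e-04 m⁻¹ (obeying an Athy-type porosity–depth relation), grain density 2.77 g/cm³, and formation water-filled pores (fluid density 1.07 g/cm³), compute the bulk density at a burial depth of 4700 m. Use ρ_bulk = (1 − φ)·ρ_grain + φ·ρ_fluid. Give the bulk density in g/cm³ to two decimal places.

2.69 g/cm³

Working in km (1 km = 1000 m; β in km⁻¹ = β in m⁻¹ × 1000):
Porosity at depth: φ = 0.68·exp(−0.568×4.7) = 0.68×0.0693 = 0.0471
Bulk density: ρ_b = (1−φ)ρ_g + φ·ρ_f = 0.9529×2.77 + 0.0471×1.07
       = 2.640 + 0.050 = 2.690 g/cm³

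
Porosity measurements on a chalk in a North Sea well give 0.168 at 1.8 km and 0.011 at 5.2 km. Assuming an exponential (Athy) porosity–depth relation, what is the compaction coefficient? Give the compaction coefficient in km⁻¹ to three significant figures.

0.802 km⁻¹

Athy: φ(Z) = φ₀ e^(−βZ) ⇒ φ₁/φ₂ = e^{β(Z₂−Z₁)} ⇒ β = ln(φ₁/φ₂)/(Z₂−Z₁)
β = ln(0.168/0.011) / (5.2 − 1.8) = ln(15.27) / 3.4 = 2.7261 / 3.4 = 0.8018 km⁻¹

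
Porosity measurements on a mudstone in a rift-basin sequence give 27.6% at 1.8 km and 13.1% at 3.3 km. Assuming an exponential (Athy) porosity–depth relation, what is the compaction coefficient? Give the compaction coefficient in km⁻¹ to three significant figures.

0.497 km⁻¹

Athy: φ(Z) = φ₀ e^(−βZ) ⇒ φ₁/φ₂ = e^{β(Z₂−Z₁)} ⇒ β = ln(φ₁/φ₂)/(Z₂−Z₁)
β = ln(0.276/0.131) / (3.3 − 1.8) = ln(2.107) / 1.5 = 0.7452 / 1.5 = 0.4968 km⁻¹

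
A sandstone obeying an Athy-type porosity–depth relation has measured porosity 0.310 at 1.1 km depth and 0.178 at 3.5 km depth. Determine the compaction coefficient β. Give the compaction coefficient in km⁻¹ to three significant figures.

Athy: phi(z) = phi₀ e^(−βz) ⇒ phi₁/phi₂ = e^{β(z₂−z₁)} ⇒ β = ln(phi₁/phi₂)/(z₂−z₁)
β = ln(0.31/0.178) / (3.5 − 1.1) = ln(1.742) / 2.4 = 0.5548 / 2.4 = 0.2312 km⁻¹

0.231 km⁻¹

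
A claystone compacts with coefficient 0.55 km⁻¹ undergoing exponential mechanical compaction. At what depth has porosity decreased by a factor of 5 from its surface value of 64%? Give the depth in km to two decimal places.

phi/phi₀ = 1/5 ⇒ exp(−β·d) = 1/5 ⇒ d = ln(5) / β
d = 1.6094 / 0.55 = 2.926 km

2.93 km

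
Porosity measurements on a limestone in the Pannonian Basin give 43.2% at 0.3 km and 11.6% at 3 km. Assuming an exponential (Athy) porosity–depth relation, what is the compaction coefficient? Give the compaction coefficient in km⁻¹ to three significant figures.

0.487 km⁻¹

Athy: n(z) = n₀ e^(−cz) ⇒ n₁/n₂ = e^{c(z₂−z₁)} ⇒ c = ln(n₁/n₂)/(z₂−z₁)
c = ln(0.432/0.116) / (3 − 0.3) = ln(3.724) / 2.7 = 1.3148 / 2.7 = 0.487 km⁻¹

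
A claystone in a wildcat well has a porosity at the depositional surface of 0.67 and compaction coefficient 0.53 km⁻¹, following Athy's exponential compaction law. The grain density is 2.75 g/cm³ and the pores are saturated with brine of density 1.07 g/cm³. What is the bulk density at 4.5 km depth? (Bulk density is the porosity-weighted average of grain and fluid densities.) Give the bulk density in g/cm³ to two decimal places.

Porosity at depth: n = 0.67·exp(−0.53×4.5) = 0.67×0.0921 = 0.0617
Bulk density: ρ_b = (1−n)ρ_g + n·ρ_f = 0.9383×2.75 + 0.0617×1.07
       = 2.580 + 0.066 = 2.646 g/cm³

2.65 g/cm³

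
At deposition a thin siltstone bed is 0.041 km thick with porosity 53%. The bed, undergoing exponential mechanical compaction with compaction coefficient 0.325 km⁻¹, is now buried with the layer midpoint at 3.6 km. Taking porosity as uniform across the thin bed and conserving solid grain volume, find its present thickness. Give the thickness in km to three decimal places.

Porosity at 3.6 km: phi = 0.53·exp(−0.325×3.6) = 0.1645
Solid-volume conservation: h(1−phi) = h₀(1−phi₀) ⇒ h = h₀·(1−phi₀)/(1−phi)
h = 0.041 × (1 − 0.53)/(1 − 0.1645) = 0.041 × 0.5625 = 0.0231 km

0.023 km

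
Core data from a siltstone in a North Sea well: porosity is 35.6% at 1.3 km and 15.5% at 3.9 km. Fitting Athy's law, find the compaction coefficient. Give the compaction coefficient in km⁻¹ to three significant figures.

0.320 km⁻¹

Athy: n(z) = n₀ e^(−kz) ⇒ n₁/n₂ = e^{k(z₂−z₁)} ⇒ k = ln(n₁/n₂)/(z₂−z₁)
k = ln(0.356/0.155) / (3.9 − 1.3) = ln(2.297) / 2.6 = 0.8315 / 2.6 = 0.3198 km⁻¹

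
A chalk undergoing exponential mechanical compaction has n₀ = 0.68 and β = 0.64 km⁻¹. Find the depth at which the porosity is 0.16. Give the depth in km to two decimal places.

Invert Athy's law: d = ln(n₀/n) / β
d = ln(0.68/0.16) / 0.64 = ln(4.25) / 0.64 = 1.4469 / 0.64 = 2.261 km

2.26 km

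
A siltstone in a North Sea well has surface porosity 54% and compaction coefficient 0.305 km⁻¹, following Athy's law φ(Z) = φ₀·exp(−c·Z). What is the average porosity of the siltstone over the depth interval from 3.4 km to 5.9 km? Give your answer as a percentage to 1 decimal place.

13.4%

⟨φ⟩ = (1/(Z₂−Z₁)) ∫ φ₀ e^(−cZ) dZ = φ₀·(e^(−c·Z₁) − e^(−c·Z₂)) / (c·(Z₂−Z₁))
e^(−0.305×3.4) = 0.3545; e^(−0.305×5.9) = 0.1654
⟨φ⟩ = 0.54 × (0.3545 − 0.1654) / (0.305 × 2.5) = 0.54 × 0.2480 = 0.1339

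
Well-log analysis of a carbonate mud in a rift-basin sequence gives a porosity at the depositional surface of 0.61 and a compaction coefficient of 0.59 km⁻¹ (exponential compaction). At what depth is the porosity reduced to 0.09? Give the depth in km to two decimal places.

3.24 km

Invert Athy's law: Z = ln(n₀/n) / c
Z = ln(0.61/0.09) / 0.59 = ln(6.778) / 0.59 = 1.9136 / 0.59 = 3.243 km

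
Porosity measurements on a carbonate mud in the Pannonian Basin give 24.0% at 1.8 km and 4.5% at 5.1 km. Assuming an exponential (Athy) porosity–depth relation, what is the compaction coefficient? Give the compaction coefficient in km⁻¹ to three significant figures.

0.507 km⁻¹

Athy: n(z) = n₀ e^(−cz) ⇒ n₁/n₂ = e^{c(z₂−z₁)} ⇒ c = ln(n₁/n₂)/(z₂−z₁)
c = ln(0.24/0.045) / (5.1 − 1.8) = ln(5.333) / 3.3 = 1.6740 / 3.3 = 0.5073 km⁻¹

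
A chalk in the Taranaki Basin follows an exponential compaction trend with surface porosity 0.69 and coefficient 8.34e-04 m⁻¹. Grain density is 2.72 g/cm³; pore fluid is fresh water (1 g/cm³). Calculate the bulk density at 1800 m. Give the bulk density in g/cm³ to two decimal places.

2.46 g/cm³

Working in km (1 km = 1000 m; β in km⁻¹ = β in m⁻¹ × 1000):
Porosity at depth: φ = 0.69·exp(−0.834×1.8) = 0.69×0.2229 = 0.1538
Bulk density: ρ_b = (1−φ)ρ_g + φ·ρ_f = 0.8462×2.72 + 0.1538×1
       = 2.302 + 0.154 = 2.456 g/cm³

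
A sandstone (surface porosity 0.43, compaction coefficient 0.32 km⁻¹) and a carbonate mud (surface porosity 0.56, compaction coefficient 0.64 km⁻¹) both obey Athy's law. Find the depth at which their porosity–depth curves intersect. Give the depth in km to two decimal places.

Set φ₀ₐ e^(−kₐd) = φ₀ᵦ e^(−kᵦd) ⇒ ln(φ₀ₐ/φ₀ᵦ) = (kₐ − kᵦ)·d
d = ln(0.43/0.56) / (0.32 − 0.64) = -0.2642 / -0.32 = 0.825 km

0.83 km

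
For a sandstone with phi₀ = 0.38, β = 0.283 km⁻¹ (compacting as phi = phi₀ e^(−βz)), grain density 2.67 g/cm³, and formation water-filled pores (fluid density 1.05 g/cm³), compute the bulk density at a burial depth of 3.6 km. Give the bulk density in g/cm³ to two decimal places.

Porosity at depth: phi = 0.38·exp(−0.283×3.6) = 0.38×0.3610 = 0.1372
Bulk density: ρ_b = (1−phi)ρ_g + phi·ρ_f = 0.8628×2.67 + 0.1372×1.05
       = 2.304 + 0.144 = 2.448 g/cm³

2.45 g/cm³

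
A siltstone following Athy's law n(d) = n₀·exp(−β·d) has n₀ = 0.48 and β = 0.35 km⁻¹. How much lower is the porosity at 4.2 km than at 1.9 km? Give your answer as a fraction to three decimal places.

0.136

n(1.9) = 0.48·e^(−0.35×1.9) = 0.2469
n(4.2) = 0.48·e^(−0.35×4.2) = 0.1104
Δn = 0.2469 − 0.1104 = 0.1365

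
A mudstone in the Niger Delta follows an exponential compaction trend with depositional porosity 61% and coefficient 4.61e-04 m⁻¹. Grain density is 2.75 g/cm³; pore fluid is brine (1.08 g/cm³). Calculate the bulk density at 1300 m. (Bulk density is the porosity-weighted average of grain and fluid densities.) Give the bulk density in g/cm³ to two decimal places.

2.19 g/cm³

Working in km (1 km = 1000 m; c in km⁻¹ = c in m⁻¹ × 1000):
Porosity at depth: φ = 0.61·exp(−0.461×1.3) = 0.61×0.5492 = 0.3350
Bulk density: ρ_b = (1−φ)ρ_g + φ·ρ_f = 0.6650×2.75 + 0.3350×1.08
       = 1.829 + 0.362 = 2.191 g/cm³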